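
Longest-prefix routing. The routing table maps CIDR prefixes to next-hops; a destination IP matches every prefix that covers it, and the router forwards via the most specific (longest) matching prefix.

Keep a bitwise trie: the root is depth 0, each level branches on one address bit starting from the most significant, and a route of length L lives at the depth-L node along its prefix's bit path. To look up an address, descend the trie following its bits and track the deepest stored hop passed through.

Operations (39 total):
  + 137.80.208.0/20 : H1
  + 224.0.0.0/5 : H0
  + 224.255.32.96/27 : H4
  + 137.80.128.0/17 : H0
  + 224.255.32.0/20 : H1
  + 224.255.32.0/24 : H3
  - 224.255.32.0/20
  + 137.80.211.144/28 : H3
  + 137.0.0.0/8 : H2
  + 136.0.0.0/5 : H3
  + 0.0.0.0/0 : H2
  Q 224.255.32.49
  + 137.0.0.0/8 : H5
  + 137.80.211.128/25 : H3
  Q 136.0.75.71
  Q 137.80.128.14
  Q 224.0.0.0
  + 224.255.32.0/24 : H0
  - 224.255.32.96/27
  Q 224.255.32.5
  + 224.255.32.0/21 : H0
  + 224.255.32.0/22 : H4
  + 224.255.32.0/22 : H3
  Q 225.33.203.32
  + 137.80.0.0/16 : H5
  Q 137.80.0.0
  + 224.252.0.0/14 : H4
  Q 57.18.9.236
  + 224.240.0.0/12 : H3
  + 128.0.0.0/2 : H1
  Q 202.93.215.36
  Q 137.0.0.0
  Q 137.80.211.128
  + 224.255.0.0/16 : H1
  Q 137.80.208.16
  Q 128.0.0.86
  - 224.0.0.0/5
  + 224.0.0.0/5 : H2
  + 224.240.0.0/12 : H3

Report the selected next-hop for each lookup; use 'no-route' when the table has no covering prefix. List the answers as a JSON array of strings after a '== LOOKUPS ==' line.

Process each operation:
  + 137.80.208.0/20 (H1) depth=20
  + 224.0.0.0/5 (H0) depth=5
  + 224.255.32.96/27 (H4) depth=27
  + 137.80.128.0/17 (H0) depth=17
  + 224.255.32.0/20 (H1) depth=20
  + 224.255.32.0/24 (H3) depth=24
  del 224.255.32.0/20 (clear depth 20)
  + 137.80.211.144/28 (H3) depth=28
  + 137.0.0.0/8 (H2) depth=8
  + 136.0.0.0/5 (H3) depth=5
  + 0.0.0.0/0 (H2) depth=0
  lookup 224.255.32.49: bits 1110000011111111001000000 walk d0:H2→d1:-→d2:-→d3:-→d4:-→d5:H0→d6:-→d7:-→d8:-→d9:-→d10:-→d11:-→d12:-→d13:-→d14:-→d15:-→d16:-→d17:-→d18:-→d19:-→d20:-→d21:-→d22:-→d23:-→d24:H3→d25:- -> H3
  + 137.0.0.0/8 (H5) depth=8
  + 137.80.211.128/25 (H3) depth=25
  lookup 136.0.75.71: bits 1000100 walk d0:H2→d1:-→d2:-→d3:-→d4:-→d5:H3→d6:-→d7:- -> H3
  lookup 137.80.128.14: bits 10001001010100001 walk d0:H2→d1:-→d2:-→d3:-→d4:-→d5:H3→d6:-→d7:-→d8:H5→d9:-→d10:-→d11:-→d12:-→d13:-→d14:-→d15:-→d16:-→d17:H0 -> H0
  lookup 224.0.0.0: bits 11100000 walk d0:H2→d1:-→d2:-→d3:-→d4:-→d5:H0→d6:-→d7:-→d8:- -> H0
  + 224.255.32.0/24 (H0) depth=24
  del 224.255.32.96/27 (clear depth 27)
  lookup 224.255.32.5: bits 1110000011111111001000000 walk d0:H2→d1:-→d2:-→d3:-→d4:-→d5:H0→d6:-→d7:-→d8:-→d9:-→d10:-→d11:-→d12:-→d13:-→d14:-→d15:-→d16:-→d17:-→d18:-→d19:-→d20:-→d21:-→d22:-→d23:-→d24:H0→d25:- -> H0
  + 224.255.32.0/21 (H0) depth=21
  + 224.255.32.0/22 (H4) depth=22
  + 224.255.32.0/22 (H3) depth=22
  lookup 225.33.203.32: bits 1110000 walk d0:H2→d1:-→d2:-→d3:-→d4:-→d5:H0→d6:-→d7:- -> H0
  + 137.80.0.0/16 (H5) depth=16
  lookup 137.80.0.0: bits 1000100101010000 walk d0:H2→d1:-→d2:-→d3:-→d4:-→d5:H3→d6:-→d7:-→d8:H5→d9:-→d10:-→d11:-→d12:-→d13:-→d14:-→d15:-→d16:H5 -> H5
  + 224.252.0.0/14 (H4) depth=14
  lookup 57.18.9.236: bits ε walk d0:H2 -> H2
  + 224.240.0.0/12 (H3) depth=12
  + 128.0.0.0/2 (H1) depth=2
  lookup 202.93.215.36: bits 11 walk d0:H2→d1:-→d2:- -> H2
  lookup 137.0.0.0: bits 100010010 walk d0:H2→d1:-→d2:H1→d3:-→d4:-→d5:H3→d6:-→d7:-→d8:H5→d9:- -> H5
  lookup 137.80.211.128: bits 100010010101000011010011100 walk d0:H2→d1:-→d2:H1→d3:-→d4:-→d5:H3→d6:-→d7:-→d8:H5→d9:-→d10:-→d11:-→d12:-→d13:-→d14:-→d15:-→d16:H5→d17:H0→d18:-→d19:-→d20:H1→d21:-→d22:-→d23:-→d24:-→d25:H3→d26:-→d27:- -> H3
  + 224.255.0.0/16 (H1) depth=16
  lookup 137.80.208.16: bits 1000100101010000110100 walk d0:H2→d1:-→d2:H1→d3:-→d4:-→d5:H3→d6:-→d7:-→d8:H5→d9:-→d10:-→d11:-→d12:-→d13:-→d14:-→d15:-→d16:H5→d17:H0→d18:-→d19:-→d20:H1→d21:-→d22:- -> H1
  lookup 128.0.0.86: bits 1000 walk d0:H2→d1:-→d2:H1→d3:-→d4:- -> H1
  del 224.0.0.0/5 (clear depth 5)
  + 224.0.0.0/5 (H2) depth=5
  + 224.240.0.0/12 (H3) depth=12

== LOOKUPS ==
["H3","H3","H0","H0","H0","H0","H5","H2","H2","H5","H3","H1","H1"]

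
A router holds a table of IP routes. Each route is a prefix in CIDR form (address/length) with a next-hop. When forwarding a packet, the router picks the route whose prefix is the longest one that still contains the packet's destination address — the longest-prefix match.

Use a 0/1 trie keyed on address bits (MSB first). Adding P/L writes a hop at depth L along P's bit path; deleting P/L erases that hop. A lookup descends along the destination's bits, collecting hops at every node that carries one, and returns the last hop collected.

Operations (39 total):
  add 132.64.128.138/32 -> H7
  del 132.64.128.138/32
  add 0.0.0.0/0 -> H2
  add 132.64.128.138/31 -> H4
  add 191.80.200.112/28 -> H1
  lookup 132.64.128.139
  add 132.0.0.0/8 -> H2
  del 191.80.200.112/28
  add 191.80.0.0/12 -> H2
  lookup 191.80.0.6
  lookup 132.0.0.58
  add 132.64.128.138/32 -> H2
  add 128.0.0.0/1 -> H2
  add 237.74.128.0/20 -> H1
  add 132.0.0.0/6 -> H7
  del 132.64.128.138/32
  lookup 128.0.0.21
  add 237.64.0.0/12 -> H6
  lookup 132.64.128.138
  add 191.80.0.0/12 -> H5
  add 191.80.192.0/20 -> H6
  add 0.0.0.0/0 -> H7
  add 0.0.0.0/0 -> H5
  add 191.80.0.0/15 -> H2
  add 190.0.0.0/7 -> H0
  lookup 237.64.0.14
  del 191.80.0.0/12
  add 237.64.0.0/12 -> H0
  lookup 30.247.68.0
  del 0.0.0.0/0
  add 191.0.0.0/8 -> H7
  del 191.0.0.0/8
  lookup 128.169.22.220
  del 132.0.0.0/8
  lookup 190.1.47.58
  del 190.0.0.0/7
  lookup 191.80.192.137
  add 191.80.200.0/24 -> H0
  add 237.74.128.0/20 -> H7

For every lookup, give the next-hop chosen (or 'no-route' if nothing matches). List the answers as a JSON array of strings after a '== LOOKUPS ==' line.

Apply in order:
  + 132.64.128.138/32 (H7) depth=32
  del 132.64.128.138/32 (clear depth 32)
  + 0.0.0.0/0 (H2) depth=0
  + 132.64.128.138/31 (H4) depth=31
  + 191.80.200.112/28 (H1) depth=28
  Q 132.64.128.139: descend 1000010001000000100000001000101 ; hops seen [H2,H4] ; pick H4
  + 132.0.0.0/8 (H2) depth=8
  del 191.80.200.112/28 (clear depth 28)
  + 191.80.0.0/12 (H2) depth=12
  Q 191.80.0.6: descend 1011111101010000 ; hops seen [H2,H2] ; pick H2
  Q 132.0.0.58: descend 100001000 ; hops seen [H2,H2] ; pick H2
  + 132.64.128.138/32 (H2) depth=32
  + 128.0.0.0/1 (H2) depth=1
  + 237.74.128.0/20 (H1) depth=20
  + 132.0.0.0/6 (H7) depth=6
  del 132.64.128.138/32 (clear depth 32)
  Q 128.0.0.21: descend 10000 ; hops seen [H2,H2] ; pick H2
  + 237.64.0.0/12 (H6) depth=12
  Q 132.64.128.138: descend 10000100010000001000000010001010 ; hops seen [H2,H2,H7,H2,H4] ; pick H4
  + 191.80.0.0/12 (H5) depth=12
  + 191.80.192.0/20 (H6) depth=20
  + 0.0.0.0/0 (H7) depth=0
  + 0.0.0.0/0 (H5) depth=0
  + 191.80.0.0/15 (H2) depth=15
  + 190.0.0.0/7 (H0) depth=7
  Q 237.64.0.14: descend 111011010100 ; hops seen [H5,H2,H6] ; pick H6
  del 191.80.0.0/12 (clear depth 12)
  + 237.64.0.0/12 (H0) depth=12
  Q 30.247.68.0: descend ε ; hops seen [H5] ; pick H5
  del 0.0.0.0/0 (clear depth 0)
  + 191.0.0.0/8 (H7) depth=8
  del 191.0.0.0/8 (clear depth 8)
  Q 128.169.22.220: descend 10000 ; hops seen [H2] ; pick H2
  del 132.0.0.0/8 (clear depth 8)
  Q 190.1.47.58: descend 1011111 ; hops seen [H2,H0] ; pick H0
  del 190.0.0.0/7 (clear depth 7)
  Q 191.80.192.137: descend 10111111010100001100 ; hops seen [H2,H2,H6] ; pick H6
  + 191.80.200.0/24 (H0) depth=24
  + 237.74.128.0/20 (H7) depth=20

== LOOKUPS ==
["H4","H2","H2","H2","H4","H6","H5","H2","H0","H6"]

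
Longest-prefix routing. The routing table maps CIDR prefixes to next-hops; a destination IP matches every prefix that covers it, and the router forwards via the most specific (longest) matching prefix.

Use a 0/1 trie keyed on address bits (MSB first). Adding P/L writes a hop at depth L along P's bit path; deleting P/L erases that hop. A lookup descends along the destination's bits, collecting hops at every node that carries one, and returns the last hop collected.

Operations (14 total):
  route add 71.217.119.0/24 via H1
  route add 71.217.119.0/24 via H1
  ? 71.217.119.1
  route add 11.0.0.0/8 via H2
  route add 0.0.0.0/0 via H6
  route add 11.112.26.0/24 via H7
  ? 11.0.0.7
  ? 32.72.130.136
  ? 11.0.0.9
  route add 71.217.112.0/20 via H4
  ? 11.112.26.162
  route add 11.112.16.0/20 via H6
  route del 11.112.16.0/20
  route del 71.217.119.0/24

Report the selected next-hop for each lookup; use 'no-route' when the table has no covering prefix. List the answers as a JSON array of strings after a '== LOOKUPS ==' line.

Apply in order:
  add 71.217.119.0/24 -> H1 at depth 24
  add 71.217.119.0/24 -> H1 at depth 24
  lookup 71.217.119.1: bits 010001111101100101110111 walk d0:-→d1:-→d2:-→d3:-→d4:-→d5:-→d6:-→d7:-→d8:-→d9:-→d10:-→d11:-→d12:-→d13:-→d14:-→d15:-→d16:-→d17:-→d18:-→d19:-→d20:-→d21:-→d22:-→d23:-→d24:H1 -> H1
  add 11.0.0.0/8 -> H2 at depth 8
  add 0.0.0.0/0 -> H6 at depth 0
  add 11.112.26.0/24 -> H7 at depth 24
  lookup 11.0.0.7: bits 000010110 walk d0:H6→d1:-→d2:-→d3:-→d4:-→d5:-→d6:-→d7:-→d8:H2→d9:- -> H2
  lookup 32.72.130.136: bits 00 walk d0:H6→d1:-→d2:- -> H6
  lookup 11.0.0.9: bits 000010110 walk d0:H6→d1:-→d2:-→d3:-→d4:-→d5:-→d6:-→d7:-→d8:H2→d9:- -> H2
  add 71.217.112.0/20 -> H4 at depth 20
  lookup 11.112.26.162: bits 000010110111000000011010 walk d0:H6→d1:-→d2:-→d3:-→d4:-→d5:-→d6:-→d7:-→d8:H2→d9:-→d10:-→d11:-→d12:-→d13:-→d14:-→d15:-→d16:-→d17:-→d18:-→d19:-→d20:-→d21:-→d22:-→d23:-→d24:H7 -> H7
  add 11.112.16.0/20 -> H6 at depth 20
  del 11.112.16.0/20 (clear depth 20)
  del 71.217.119.0/24 (clear depth 24)

== LOOKUPS ==
["H1","H2","H6","H2","H7"]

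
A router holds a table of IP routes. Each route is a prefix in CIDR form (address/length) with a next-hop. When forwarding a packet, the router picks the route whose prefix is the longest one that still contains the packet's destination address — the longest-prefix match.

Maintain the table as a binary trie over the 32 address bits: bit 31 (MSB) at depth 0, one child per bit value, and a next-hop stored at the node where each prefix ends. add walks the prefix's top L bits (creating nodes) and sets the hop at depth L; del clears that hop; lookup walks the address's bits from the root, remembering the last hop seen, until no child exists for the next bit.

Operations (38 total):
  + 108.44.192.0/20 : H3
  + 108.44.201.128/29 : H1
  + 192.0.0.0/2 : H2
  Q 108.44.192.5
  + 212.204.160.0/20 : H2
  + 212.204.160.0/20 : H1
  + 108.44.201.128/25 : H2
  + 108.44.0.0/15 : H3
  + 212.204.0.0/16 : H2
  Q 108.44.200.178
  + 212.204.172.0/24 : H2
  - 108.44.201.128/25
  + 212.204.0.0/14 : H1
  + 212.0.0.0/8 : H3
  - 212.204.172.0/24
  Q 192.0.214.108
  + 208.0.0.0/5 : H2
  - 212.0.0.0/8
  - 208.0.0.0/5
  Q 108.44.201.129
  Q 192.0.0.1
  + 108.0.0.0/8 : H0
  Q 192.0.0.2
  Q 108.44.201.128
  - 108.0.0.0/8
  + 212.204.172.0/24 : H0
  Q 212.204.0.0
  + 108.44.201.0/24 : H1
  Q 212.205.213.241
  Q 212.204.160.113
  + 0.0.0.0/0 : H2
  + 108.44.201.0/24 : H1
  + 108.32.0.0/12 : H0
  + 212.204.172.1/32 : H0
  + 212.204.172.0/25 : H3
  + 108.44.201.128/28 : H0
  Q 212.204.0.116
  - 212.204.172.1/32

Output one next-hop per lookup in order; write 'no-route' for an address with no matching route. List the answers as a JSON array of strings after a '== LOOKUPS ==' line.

Trace:
  + 108.44.192.0/20 (H3) depth=20
  + 108.44.201.128/29 (H1) depth=29
  + 192.0.0.0/2 (H2) depth=2
  ? 108.44.192.5  path d0:-→d1:-→d2:-→d3:-→d4:-→d5:-→d6:-→d7:-→d8:-→d9:-→d10:-→d11:-→d12:-→d13:-→d14:-→d15:-→d16:-→d17:-→d18:-→d19:-→d20:H3  best=H3
  + 212.204.160.0/20 (H2) depth=20
  + 212.204.160.0/20 (H1) depth=20
  + 108.44.201.128/25 (H2) depth=25
  + 108.44.0.0/15 (H3) depth=15
  + 212.204.0.0/16 (H2) depth=16
  ? 108.44.200.178  path d0:-→d1:-→d2:-→d3:-→d4:-→d5:-→d6:-→d7:-→d8:-→d9:-→d10:-→d11:-→d12:-→d13:-→d14:-→d15:H3→d16:-→d17:-→d18:-→d19:-→d20:H3→d21:-→d22:-→d23:-  best=H3
  + 212.204.172.0/24 (H2) depth=24
  - 108.44.201.128/25 clear@25
  + 212.204.0.0/14 (H1) depth=14
  + 212.0.0.0/8 (H3) depth=8
  - 212.204.172.0/24 clear@24
  ? 192.0.214.108  path d0:-→d1:-→d2:H2→d3:-  best=H2
  + 208.0.0.0/5 (H2) depth=5
  - 212.0.0.0/8 clear@8
  - 208.0.0.0/5 clear@5
  ? 108.44.201.129  path d0:-→d1:-→d2:-→d3:-→d4:-→d5:-→d6:-→d7:-→d8:-→d9:-→d10:-→d11:-→d12:-→d13:-→d14:-→d15:H3→d16:-→d17:-→d18:-→d19:-→d20:H3→d21:-→d22:-→d23:-→d24:-→d25:-→d26:-→d27:-→d28:-→d29:H1  best=H1
  ? 192.0.0.1  path d0:-→d1:-→d2:H2→d3:-  best=H2
  + 108.0.0.0/8 (H0) depth=8
  ? 192.0.0.2  path d0:-→d1:-→d2:H2→d3:-  best=H2
  ? 108.44.201.128  path d0:-→d1:-→d2:-→d3:-→d4:-→d5:-→d6:-→d7:-→d8:H0→d9:-→d10:-→d11:-→d12:-→d13:-→d14:-→d15:H3→d16:-→d17:-→d18:-→d19:-→d20:H3→d21:-→d22:-→d23:-→d24:-→d25:-→d26:-→d27:-→d28:-→d29:H1  best=H1
  - 108.0.0.0/8 clear@8
  + 212.204.172.0/24 (H0) depth=24
  ? 212.204.0.0  path d0:-→d1:-→d2:H2→d3:-→d4:-→d5:-→d6:-→d7:-→d8:-→d9:-→d10:-→d11:-→d12:-→d13:-→d14:H1→d15:-→d16:H2  best=H2
  + 108.44.201.0/24 (H1) depth=24
  ? 212.205.213.241  path d0:-→d1:-→d2:H2→d3:-→d4:-→d5:-→d6:-→d7:-→d8:-→d9:-→d10:-→d11:-→d12:-→d13:-→d14:H1→d15:-  best=H1
  ? 212.204.160.113  path d0:-→d1:-→d2:H2→d3:-→d4:-→d5:-→d6:-→d7:-→d8:-→d9:-→d10:-→d11:-→d12:-→d13:-→d14:H1→d15:-→d16:H2→d17:-→d18:-→d19:-→d20:H1  best=H1
  + 0.0.0.0/0 (H2) depth=0
  + 108.44.201.0/24 (H1) depth=24
  + 108.32.0.0/12 (H0) depth=12
  + 212.204.172.1/32 (H0) depth=32
  + 212.204.172.0/25 (H3) depth=25
  + 108.44.201.128/28 (H0) depth=28
  ? 212.204.0.116  path d0:H2→d1:-→d2:H2→d3:-→d4:-→d5:-→d6:-→d7:-→d8:-→d9:-→d10:-→d11:-→d12:-→d13:-→d14:H1→d15:-→d16:H2  best=H2
  - 212.204.172.1/32 clear@32

== LOOKUPS ==
["H3","H3","H2","H1","H2","H2","H1","H2","H1","H1","H2"]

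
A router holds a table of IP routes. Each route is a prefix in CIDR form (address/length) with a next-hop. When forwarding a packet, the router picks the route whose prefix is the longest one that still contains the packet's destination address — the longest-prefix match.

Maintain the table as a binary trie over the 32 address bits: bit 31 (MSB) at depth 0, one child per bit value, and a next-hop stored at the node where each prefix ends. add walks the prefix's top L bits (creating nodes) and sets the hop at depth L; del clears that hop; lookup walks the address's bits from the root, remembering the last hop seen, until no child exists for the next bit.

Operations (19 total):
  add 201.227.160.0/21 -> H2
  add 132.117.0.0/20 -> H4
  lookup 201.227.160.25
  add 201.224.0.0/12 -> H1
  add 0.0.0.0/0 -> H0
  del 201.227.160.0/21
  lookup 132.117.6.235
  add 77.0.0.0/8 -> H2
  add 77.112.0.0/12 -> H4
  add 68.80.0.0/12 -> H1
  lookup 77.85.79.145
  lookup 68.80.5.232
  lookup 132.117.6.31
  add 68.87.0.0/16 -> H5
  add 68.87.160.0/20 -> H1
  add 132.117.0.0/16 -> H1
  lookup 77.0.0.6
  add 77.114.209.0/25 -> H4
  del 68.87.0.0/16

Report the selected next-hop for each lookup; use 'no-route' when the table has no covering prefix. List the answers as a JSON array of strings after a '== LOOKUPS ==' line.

Trace:
  + 201.227.160.0/21 (H2) depth=21
  + 132.117.0.0/20 (H4) depth=20
  lookup 201.227.160.25: bits 110010011110001110100 walk d0:-→d1:-→d2:-→d3:-→d4:-→d5:-→d6:-→d7:-→d8:-→d9:-→d10:-→d11:-→d12:-→d13:-→d14:-→d15:-→d16:-→d17:-→d18:-→d19:-→d20:-→d21:H2 -> H2
  + 201.224.0.0/12 (H1) depth=12
  + 0.0.0.0/0 (H0) depth=0
  del 201.227.160.0/21 (clear depth 21)
  lookup 132.117.6.235: bits 10000100011101010000 walk d0:H0→d1:-→d2:-→d3:-→d4:-→d5:-→d6:-→d7:-→d8:-→d9:-→d10:-→d11:-→d12:-→d13:-→d14:-→d15:-→d16:-→d17:-→d18:-→d19:-→d20:H4 -> H4
  + 77.0.0.0/8 (H2) depth=8
  + 77.112.0.0/12 (H4) depth=12
  + 68.80.0.0/12 (H1) depth=12
  lookup 77.85.79.145: bits 0100110101 walk d0:H0→d1:-→d2:-→d3:-→d4:-→d5:-→d6:-→d7:-→d8:H2→d9:-→d10:- -> H2
  lookup 68.80.5.232: bits 010001000101 walk d0:H0→d1:-→d2:-→d3:-→d4:-→d5:-→d6:-→d7:-→d8:-→d9:-→d10:-→d11:-→d12:H1 -> H1
  lookup 132.117.6.31: bits 10000100011101010000 walk d0:H0→d1:-→d2:-→d3:-→d4:-→d5:-→d6:-→d7:-→d8:-→d9:-→d10:-→d11:-→d12:-→d13:-→d14:-→d15:-→d16:-→d17:-→d18:-→d19:-→d20:H4 -> H4
  + 68.87.0.0/16 (H5) depth=16
  + 68.87.160.0/20 (H1) depth=20
  + 132.117.0.0/16 (H1) depth=16
  lookup 77.0.0.6: bits 010011010 walk d0:H0→d1:-→d2:-→d3:-→d4:-→d5:-→d6:-→d7:-→d8:H2→d9:- -> H2
  + 77.114.209.0/25 (H4) depth=25
  del 68.87.0.0/16 (clear depth 16)

== LOOKUPS ==
["H2","H4","H2","H1","H4","H2"]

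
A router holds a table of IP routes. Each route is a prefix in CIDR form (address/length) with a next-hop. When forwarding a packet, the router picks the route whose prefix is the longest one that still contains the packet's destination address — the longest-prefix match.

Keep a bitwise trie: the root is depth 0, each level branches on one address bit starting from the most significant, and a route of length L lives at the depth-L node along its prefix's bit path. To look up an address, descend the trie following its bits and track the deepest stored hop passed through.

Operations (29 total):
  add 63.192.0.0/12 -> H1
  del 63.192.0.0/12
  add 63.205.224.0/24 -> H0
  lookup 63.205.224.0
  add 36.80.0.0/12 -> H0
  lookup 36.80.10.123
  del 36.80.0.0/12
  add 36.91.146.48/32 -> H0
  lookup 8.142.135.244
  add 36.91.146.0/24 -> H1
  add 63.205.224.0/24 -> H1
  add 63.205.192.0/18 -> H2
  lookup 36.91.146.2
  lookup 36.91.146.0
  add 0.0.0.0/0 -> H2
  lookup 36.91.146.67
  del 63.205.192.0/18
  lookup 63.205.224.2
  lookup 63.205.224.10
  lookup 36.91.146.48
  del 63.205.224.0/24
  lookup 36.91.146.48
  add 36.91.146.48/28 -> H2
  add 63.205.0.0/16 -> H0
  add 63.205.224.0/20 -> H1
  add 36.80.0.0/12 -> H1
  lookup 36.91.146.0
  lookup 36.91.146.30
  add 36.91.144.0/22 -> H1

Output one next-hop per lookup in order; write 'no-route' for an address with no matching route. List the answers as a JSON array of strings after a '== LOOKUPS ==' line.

Apply in order:
  + 63.192.0.0/12 (H1) depth=12
  - 63.192.0.0/12 clear@12
  + 63.205.224.0/24 (H0) depth=24
  ? 63.205.224.0  path d0:-→d1:-→d2:-→d3:-→d4:-→d5:-→d6:-→d7:-→d8:-→d9:-→d10:-→d11:-→d12:-→d13:-→d14:-→d15:-→d16:-→d17:-→d18:-→d19:-→d20:-→d21:-→d22:-→d23:-→d24:H0  best=H0
  + 36.80.0.0/12 (H0) depth=12
  ? 36.80.10.123  path d0:-→d1:-→d2:-→d3:-→d4:-→d5:-→d6:-→d7:-→d8:-→d9:-→d10:-→d11:-→d12:H0  best=H0
  - 36.80.0.0/12 clear@12
  + 36.91.146.48/32 (H0) depth=32
  ? 8.142.135.244  path d0:-→d1:-→d2:-  best=no-route
  + 36.91.146.0/24 (H1) depth=24
  + 63.205.224.0/24 (H1) depth=24
  + 63.205.192.0/18 (H2) depth=18
  ? 36.91.146.2  path d0:-→d1:-→d2:-→d3:-→d4:-→d5:-→d6:-→d7:-→d8:-→d9:-→d10:-→d11:-→d12:-→d13:-→d14:-→d15:-→d16:-→d17:-→d18:-→d19:-→d20:-→d21:-→d22:-→d23:-→d24:H1→d25:-→d26:-  best=H1
  ? 36.91.146.0  path d0:-→d1:-→d2:-→d3:-→d4:-→d5:-→d6:-→d7:-→d8:-→d9:-→d10:-→d11:-→d12:-→d13:-→d14:-→d15:-→d16:-→d17:-→d18:-→d19:-→d20:-→d21:-→d22:-→d23:-→d24:H1→d25:-→d26:-  best=H1
  + 0.0.0.0/0 (H2) depth=0
  ? 36.91.146.67  path d0:H2→d1:-→d2:-→d3:-→d4:-→d5:-→d6:-→d7:-→d8:-→d9:-→d10:-→d11:-→d12:-→d13:-→d14:-→d15:-→d16:-→d17:-→d18:-→d19:-→d20:-→d21:-→d22:-→d23:-→d24:H1→d25:-  best=H1
  - 63.205.192.0/18 clear@18
  ? 63.205.224.2  path d0:H2→d1:-→d2:-→d3:-→d4:-→d5:-→d6:-→d7:-→d8:-→d9:-→d10:-→d11:-→d12:-→d13:-→d14:-→d15:-→d16:-→d17:-→d18:-→d19:-→d20:-→d21:-→d22:-→d23:-→d24:H1  best=H1
  ? 63.205.224.10  path d0:H2→d1:-→d2:-→d3:-→d4:-→d5:-→d6:-→d7:-→d8:-→d9:-→d10:-→d11:-→d12:-→d13:-→d14:-→d15:-→d16:-→d17:-→d18:-→d19:-→d20:-→d21:-→d22:-→d23:-→d24:H1  best=H1
  ? 36.91.146.48  path d0:H2→d1:-→d2:-→d3:-→d4:-→d5:-→d6:-→d7:-→d8:-→d9:-→d10:-→d11:-→d12:-→d13:-→d14:-→d15:-→d16:-→d17:-→d18:-→d19:-→d20:-→d21:-→d22:-→d23:-→d24:H1→d25:-→d26:-→d27:-→d28:-→d29:-→d30:-→d31:-→d32:H0  best=H0
  - 63.205.224.0/24 clear@24
  ? 36.91.146.48  path d0:H2→d1:-→d2:-→d3:-→d4:-→d5:-→d6:-→d7:-→d8:-→d9:-→d10:-→d11:-→d12:-→d13:-→d14:-→d15:-→d16:-→d17:-→d18:-→d19:-→d20:-→d21:-→d22:-→d23:-→d24:H1→d25:-→d26:-→d27:-→d28:-→d29:-→d30:-→d31:-→d32:H0  best=H0
  + 36.91.146.48/28 (H2) depth=28
  + 63.205.0.0/16 (H0) depth=16
  + 63.205.224.0/20 (H1) depth=20
  + 36.80.0.0/12 (H1) depth=12
  ? 36.91.146.0  path d0:H2→d1:-→d2:-→d3:-→d4:-→d5:-→d6:-→d7:-→d8:-→d9:-→d10:-→d11:-→d12:H1→d13:-→d14:-→d15:-→d16:-→d17:-→d18:-→d19:-→d20:-→d21:-→d22:-→d23:-→d24:H1→d25:-→d26:-  best=H1
  ? 36.91.146.30  path d0:H2→d1:-→d2:-→d3:-→d4:-→d5:-→d6:-→d7:-→d8:-→d9:-→d10:-→d11:-→d12:H1→d13:-→d14:-→d15:-→d16:-→d17:-→d18:-→d19:-→d20:-→d21:-→d22:-→d23:-→d24:H1→d25:-→d26:-  best=H1
  + 36.91.144.0/22 (H1) depth=22

== LOOKUPS ==
["H0","H0","no-route","H1","H1","H1","H1","H1","H0","H0","H1","H1"]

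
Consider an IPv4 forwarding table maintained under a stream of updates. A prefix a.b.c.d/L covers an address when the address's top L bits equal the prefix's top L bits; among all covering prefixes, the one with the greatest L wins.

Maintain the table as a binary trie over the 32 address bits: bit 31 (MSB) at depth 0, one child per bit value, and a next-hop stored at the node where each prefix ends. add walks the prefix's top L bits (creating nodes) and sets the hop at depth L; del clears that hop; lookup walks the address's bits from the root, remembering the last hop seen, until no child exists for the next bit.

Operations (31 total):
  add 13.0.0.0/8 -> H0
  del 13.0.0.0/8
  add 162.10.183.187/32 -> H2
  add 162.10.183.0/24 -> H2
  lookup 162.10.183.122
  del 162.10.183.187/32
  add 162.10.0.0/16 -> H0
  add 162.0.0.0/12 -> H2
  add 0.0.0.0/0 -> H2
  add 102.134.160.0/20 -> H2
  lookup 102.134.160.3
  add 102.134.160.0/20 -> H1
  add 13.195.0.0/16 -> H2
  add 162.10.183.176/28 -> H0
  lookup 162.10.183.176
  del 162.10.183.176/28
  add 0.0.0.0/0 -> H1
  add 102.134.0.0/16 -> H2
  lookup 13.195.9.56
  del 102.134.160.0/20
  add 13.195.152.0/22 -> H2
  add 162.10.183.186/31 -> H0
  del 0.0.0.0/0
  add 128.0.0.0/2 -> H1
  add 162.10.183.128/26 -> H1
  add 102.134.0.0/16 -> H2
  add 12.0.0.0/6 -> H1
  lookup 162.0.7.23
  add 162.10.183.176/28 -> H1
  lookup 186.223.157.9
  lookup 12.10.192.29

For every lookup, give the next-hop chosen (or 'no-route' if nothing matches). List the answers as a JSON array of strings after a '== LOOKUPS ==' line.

Trace:
  add 13.0.0.0/8 -> H0 at depth 8
  del 13.0.0.0/8 (clear depth 8)
  add 162.10.183.187/32 -> H2 at depth 32
  add 162.10.183.0/24 -> H2 at depth 24
  Q 162.10.183.122: descend 101000100000101010110111 ; hops seen [H2] ; pick H2
  del 162.10.183.187/32 (clear depth 32)
  add 162.10.0.0/16 -> H0 at depth 16
  add 162.0.0.0/12 -> H2 at depth 12
  add 0.0.0.0/0 -> H2 at depth 0
  add 102.134.160.0/20 -> H2 at depth 20
  Q 102.134.160.3: descend 01100110100001101010 ; hops seen [H2,H2] ; pick H2
  add 102.134.160.0/20 -> H1 at depth 20
  add 13.195.0.0/16 -> H2 at depth 16
  add 162.10.183.176/28 -> H0 at depth 28
  Q 162.10.183.176: descend 1010001000001010101101111011 ; hops seen [H2,H2,H0,H2,H0] ; pick H0
  del 162.10.183.176/28 (clear depth 28)
  add 0.0.0.0/0 -> H1 at depth 0
  add 102.134.0.0/16 -> H2 at depth 16
  Q 13.195.9.56: descend 0000110111000011 ; hops seen [H1,H2] ; pick H2
  del 102.134.160.0/20 (clear depth 20)
  add 13.195.152.0/22 -> H2 at depth 22
  add 162.10.183.186/31 -> H0 at depth 31
  del 0.0.0.0/0 (clear depth 0)
  add 128.0.0.0/2 -> H1 at depth 2
  add 162.10.183.128/26 -> H1 at depth 26
  add 102.134.0.0/16 -> H2 at depth 16
  add 12.0.0.0/6 -> H1 at depth 6
  Q 162.0.7.23: descend 101000100000 ; hops seen [H1,H2] ; pick H2
  add 162.10.183.176/28 -> H1 at depth 28
  Q 186.223.157.9: descend 101 ; hops seen [H1] ; pick H1
  Q 12.10.192.29: descend 0000110 ; hops seen [H1] ; pick H1

== LOOKUPS ==
["H2","H2","H0","H2","H2","H1","H1"]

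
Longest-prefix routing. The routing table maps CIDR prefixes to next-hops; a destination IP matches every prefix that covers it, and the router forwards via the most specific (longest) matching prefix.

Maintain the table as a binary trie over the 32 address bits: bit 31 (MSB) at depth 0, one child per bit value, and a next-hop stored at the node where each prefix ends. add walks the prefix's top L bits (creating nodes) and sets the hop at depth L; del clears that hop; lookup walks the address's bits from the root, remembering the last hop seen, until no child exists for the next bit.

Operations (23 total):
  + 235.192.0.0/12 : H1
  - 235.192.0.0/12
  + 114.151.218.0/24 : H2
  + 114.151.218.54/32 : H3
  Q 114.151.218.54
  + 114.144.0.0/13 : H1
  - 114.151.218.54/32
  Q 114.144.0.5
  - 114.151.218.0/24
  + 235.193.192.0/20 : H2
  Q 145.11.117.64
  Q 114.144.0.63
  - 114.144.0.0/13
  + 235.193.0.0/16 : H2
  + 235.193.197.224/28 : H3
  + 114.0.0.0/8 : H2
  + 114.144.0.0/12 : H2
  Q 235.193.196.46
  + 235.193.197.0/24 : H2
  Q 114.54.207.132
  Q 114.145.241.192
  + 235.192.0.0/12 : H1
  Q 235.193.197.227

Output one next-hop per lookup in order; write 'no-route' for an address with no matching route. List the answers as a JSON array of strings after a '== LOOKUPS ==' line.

Apply in order:
  + 235.192.0.0/12 (H1) depth=12
  del 235.192.0.0/12 (clear depth 12)
  + 114.151.218.0/24 (H2) depth=24
  + 114.151.218.54/32 (H3) depth=32
  ? 114.151.218.54  path d0:-→d1:-→d2:-→d3:-→d4:-→d5:-→d6:-→d7:-→d8:-→d9:-→d10:-→d11:-→d12:-→d13:-→d14:-→d15:-→d16:-→d17:-→d18:-→d19:-→d20:-→d21:-→d22:-→d23:-→d24:H2→d25:-→d26:-→d27:-→d28:-→d29:-→d30:-→d31:-→d32:H3  best=H3
  + 114.144.0.0/13 (H1) depth=13
  del 114.151.218.54/32 (clear depth 32)
  ? 114.144.0.5  path d0:-→d1:-→d2:-→d3:-→d4:-→d5:-→d6:-→d7:-→d8:-→d9:-→d10:-→d11:-→d12:-→d13:H1  best=H1
  del 114.151.218.0/24 (clear depth 24)
  + 235.193.192.0/20 (H2) depth=20
  ? 145.11.117.64  path d0:-→d1:-  best=no-route
  ? 114.144.0.63  path d0:-→d1:-→d2:-→d3:-→d4:-→d5:-→d6:-→d7:-→d8:-→d9:-→d10:-→d11:-→d12:-→d13:H1  best=H1
  del 114.144.0.0/13 (clear depth 13)
  + 235.193.0.0/16 (H2) depth=16
  + 235.193.197.224/28 (H3) depth=28
  + 114.0.0.0/8 (H2) depth=8
  + 114.144.0.0/12 (H2) depth=12
  ? 235.193.196.46  path d0:-→d1:-→d2:-→d3:-→d4:-→d5:-→d6:-→d7:-→d8:-→d9:-→d10:-→d11:-→d12:-→d13:-→d14:-→d15:-→d16:H2→d17:-→d18:-→d19:-→d20:H2→d21:-→d22:-→d23:-  best=H2
  + 235.193.197.0/24 (H2) depth=24
  ? 114.54.207.132  path d0:-→d1:-→d2:-→d3:-→d4:-→d5:-→d6:-→d7:-→d8:H2  best=H2
  ? 114.145.241.192  path d0:-→d1:-→d2:-→d3:-→d4:-→d5:-→d6:-→d7:-→d8:H2→d9:-→d10:-→d11:-→d12:H2→d13:-  best=H2
  + 235.192.0.0/12 (H1) depth=12
  ? 235.193.197.227  path d0:-→d1:-→d2:-→d3:-→d4:-→d5:-→d6:-→d7:-→d8:-→d9:-→d10:-→d11:-→d12:H1→d13:-→d14:-→d15:-→d16:H2→d17:-→d18:-→d19:-→d20:H2→d21:-→d22:-→d23:-→d24:H2→d25:-→d26:-→d27:-→d28:H3  best=H3

== LOOKUPS ==
["H3","H1","no-route","H1","H2","H2","H2","H3"]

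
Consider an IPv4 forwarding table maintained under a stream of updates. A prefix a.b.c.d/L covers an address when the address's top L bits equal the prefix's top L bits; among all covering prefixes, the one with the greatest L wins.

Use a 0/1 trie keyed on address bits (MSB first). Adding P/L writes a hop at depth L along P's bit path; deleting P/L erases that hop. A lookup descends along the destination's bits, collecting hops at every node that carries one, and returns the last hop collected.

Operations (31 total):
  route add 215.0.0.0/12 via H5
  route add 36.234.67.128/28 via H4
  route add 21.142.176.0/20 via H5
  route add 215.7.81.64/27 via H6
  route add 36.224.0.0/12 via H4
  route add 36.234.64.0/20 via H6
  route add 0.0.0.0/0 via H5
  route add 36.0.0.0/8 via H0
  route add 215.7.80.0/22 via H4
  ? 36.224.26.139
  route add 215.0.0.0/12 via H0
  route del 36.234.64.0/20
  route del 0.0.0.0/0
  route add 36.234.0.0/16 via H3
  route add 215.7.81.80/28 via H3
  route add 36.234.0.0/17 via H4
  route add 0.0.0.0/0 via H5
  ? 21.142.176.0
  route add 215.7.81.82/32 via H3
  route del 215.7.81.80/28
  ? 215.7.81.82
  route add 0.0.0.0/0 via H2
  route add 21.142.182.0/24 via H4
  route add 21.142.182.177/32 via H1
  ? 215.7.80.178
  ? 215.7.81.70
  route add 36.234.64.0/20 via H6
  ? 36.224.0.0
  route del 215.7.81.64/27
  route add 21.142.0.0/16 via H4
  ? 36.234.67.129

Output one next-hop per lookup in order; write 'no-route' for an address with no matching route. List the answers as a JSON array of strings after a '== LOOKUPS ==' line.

Process each operation:
  add 215.0.0.0/12 -> H5 at depth 12
  add 36.234.67.128/28 -> H4 at depth 28
  add 21.142.176.0/20 -> H5 at depth 20
  add 215.7.81.64/27 -> H6 at depth 27
  add 36.224.0.0/12 -> H4 at depth 12
  add 36.234.64.0/20 -> H6 at depth 20
  add 0.0.0.0/0 -> H5 at depth 0
  add 36.0.0.0/8 -> H0 at depth 8
  add 215.7.80.0/22 -> H4 at depth 22
  ? 36.224.26.139  path d0:H5→d1:-→d2:-→d3:-→d4:-→d5:-→d6:-→d7:-→d8:H0→d9:-→d10:-→d11:-→d12:H4  best=H4
  add 215.0.0.0/12 -> H0 at depth 12
  - 36.234.64.0/20 clear@20
  - 0.0.0.0/0 clear@0
  add 36.234.0.0/16 -> H3 at depth 16
  add 215.7.81.80/28 -> H3 at depth 28
  add 36.234.0.0/17 -> H4 at depth 17
  add 0.0.0.0/0 -> H5 at depth 0
  ? 21.142.176.0  path d0:H5→d1:-→d2:-→d3:-→d4:-→d5:-→d6:-→d7:-→d8:-→d9:-→d10:-→d11:-→d12:-→d13:-→d14:-→d15:-→d16:-→d17:-→d18:-→d19:-→d20:H5  best=H5
  add 215.7.81.82/32 -> H3 at depth 32
  - 215.7.81.80/28 clear@28
  ? 215.7.81.82  path d0:H5→d1:-→d2:-→d3:-→d4:-→d5:-→d6:-→d7:-→d8:-→d9:-→d10:-→d11:-→d12:H0→d13:-→d14:-→d15:-→d16:-→d17:-→d18:-→d19:-→d20:-→d21:-→d22:H4→d23:-→d24:-→d25:-→d26:-→d27:H6→d28:-→d29:-→d30:-→d31:-→d32:H3  best=H3
  add 0.0.0.0/0 -> H2 at depth 0
  add 21.142.182.0/24 -> H4 at depth 24
  add 21.142.182.177/32 -> H1 at depth 32
  ? 215.7.80.178  path d0:H2→d1:-→d2:-→d3:-→d4:-→d5:-→d6:-→d7:-→d8:-→d9:-→d10:-→d11:-→d12:H0→d13:-→d14:-→d15:-→d16:-→d17:-→d18:-→d19:-→d20:-→d21:-→d22:H4→d23:-  best=H4
  ? 215.7.81.70  path d0:H2→d1:-→d2:-→d3:-→d4:-→d5:-→d6:-→d7:-→d8:-→d9:-→d10:-→d11:-→d12:H0→d13:-→d14:-→d15:-→d16:-→d17:-→d18:-→d19:-→d20:-→d21:-→d22:H4→d23:-→d24:-→d25:-→d26:-→d27:H6  best=H6
  add 36.234.64.0/20 -> H6 at depth 20
  ? 36.224.0.0  path d0:H2→d1:-→d2:-→d3:-→d4:-→d5:-→d6:-→d7:-→d8:H0→d9:-→d10:-→d11:-→d12:H4  best=H4
  - 215.7.81.64/27 clear@27
  add 21.142.0.0/16 -> H4 at depth 16
  ? 36.234.67.129  path d0:H2→d1:-→d2:-→d3:-→d4:-→d5:-→d6:-→d7:-→d8:H0→d9:-→d10:-→d11:-→d12:H4→d13:-→d14:-→d15:-→d16:H3→d17:H4→d18:-→d19:-→d20:H6→d21:-→d22:-→d23:-→d24:-→d25:-→d26:-→d27:-→d28:H4  best=H4

== LOOKUPS ==
["H4","H5","H3","H4","H6","H4","H4"]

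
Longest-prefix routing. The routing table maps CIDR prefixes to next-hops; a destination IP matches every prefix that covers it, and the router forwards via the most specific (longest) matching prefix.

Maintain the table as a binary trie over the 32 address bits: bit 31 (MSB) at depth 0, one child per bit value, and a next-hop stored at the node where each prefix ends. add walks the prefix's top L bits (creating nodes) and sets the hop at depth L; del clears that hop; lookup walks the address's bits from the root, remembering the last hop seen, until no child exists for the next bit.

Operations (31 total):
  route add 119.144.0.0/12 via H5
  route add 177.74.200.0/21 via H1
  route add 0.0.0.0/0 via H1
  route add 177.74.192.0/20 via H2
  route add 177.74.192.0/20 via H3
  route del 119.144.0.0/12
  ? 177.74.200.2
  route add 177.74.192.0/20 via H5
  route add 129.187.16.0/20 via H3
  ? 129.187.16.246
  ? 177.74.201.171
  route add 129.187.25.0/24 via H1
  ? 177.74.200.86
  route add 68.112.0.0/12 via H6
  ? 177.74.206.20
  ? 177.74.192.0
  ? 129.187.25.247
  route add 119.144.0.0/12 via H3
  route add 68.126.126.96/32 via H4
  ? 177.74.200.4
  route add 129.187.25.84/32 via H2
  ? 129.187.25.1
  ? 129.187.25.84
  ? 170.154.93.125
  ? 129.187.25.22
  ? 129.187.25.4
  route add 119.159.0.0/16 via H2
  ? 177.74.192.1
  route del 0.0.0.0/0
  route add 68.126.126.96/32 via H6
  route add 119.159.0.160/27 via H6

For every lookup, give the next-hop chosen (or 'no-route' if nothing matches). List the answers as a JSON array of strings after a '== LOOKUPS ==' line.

Apply in order:
  add 119.144.0.0/12 -> H5 at depth 12
  add 177.74.200.0/21 -> H1 at depth 21
  add 0.0.0.0/0 -> H1 at depth 0
  add 177.74.192.0/20 -> H2 at depth 20
  add 177.74.192.0/20 -> H3 at depth 20
  - 119.144.0.0/12 clear@12
  ? 177.74.200.2  path d0:H1→d1:-→d2:-→d3:-→d4:-→d5:-→d6:-→d7:-→d8:-→d9:-→d10:-→d11:-→d12:-→d13:-→d14:-→d15:-→d16:-→d17:-→d18:-→d19:-→d20:H3→d21:H1  best=H1
  add 177.74.192.0/20 -> H5 at depth 20
  add 129.187.16.0/20 -> H3 at depth 20
  ? 129.187.16.246  path d0:H1→d1:-→d2:-→d3:-→d4:-→d5:-→d6:-→d7:-→d8:-→d9:-→d10:-→d11:-→d12:-→d13:-→d14:-→d15:-→d16:-→d17:-→d18:-→d19:-→d20:H3  best=H3
  ? 177.74.201.171  path d0:H1→d1:-→d2:-→d3:-→d4:-→d5:-→d6:-→d7:-→d8:-→d9:-→d10:-→d11:-→d12:-→d13:-→d14:-→d15:-→d16:-→d17:-→d18:-→d19:-→d20:H5→d21:H1  best=H1
  add 129.187.25.0/24 -> H1 at depth 24
  ? 177.74.200.86  path d0:H1→d1:-→d2:-→d3:-→d4:-→d5:-→d6:-→d7:-→d8:-→d9:-→d10:-→d11:-→d12:-→d13:-→d14:-→d15:-→d16:-→d17:-→d18:-→d19:-→d20:H5→d21:H1  best=H1
  add 68.112.0.0/12 -> H6 at depth 12
  ? 177.74.206.20  path d0:H1→d1:-→d2:-→d3:-→d4:-→d5:-→d6:-→d7:-→d8:-→d9:-→d10:-→d11:-→d12:-→d13:-→d14:-→d15:-→d16:-→d17:-→d18:-→d19:-→d20:H5→d21:H1  best=H1
  ? 177.74.192.0  path d0:H1→d1:-→d2:-→d3:-→d4:-→d5:-→d6:-→d7:-→d8:-→d9:-→d10:-→d11:-→d12:-→d13:-→d14:-→d15:-→d16:-→d17:-→d18:-→d19:-→d20:H5  best=H5
  ? 129.187.25.247  path d0:H1→d1:-→d2:-→d3:-→d4:-→d5:-→d6:-→d7:-→d8:-→d9:-→d10:-→d11:-→d12:-→d13:-→d14:-→d15:-→d16:-→d17:-→d18:-→d19:-→d20:H3→d21:-→d22:-→d23:-→d24:H1  best=H1
  add 119.144.0.0/12 -> H3 at depth 12
  add 68.126.126.96/32 -> H4 at depth 32
  ? 177.74.200.4  path d0:H1→d1:-→d2:-→d3:-→d4:-→d5:-→d6:-→d7:-→d8:-→d9:-→d10:-→d11:-→d12:-→d13:-→d14:-→d15:-→d16:-→d17:-→d18:-→d19:-→d20:H5→d21:H1  best=H1
  add 129.187.25.84/32 -> H2 at depth 32
  ? 129.187.25.1  path d0:H1→d1:-→d2:-→d3:-→d4:-→d5:-→d6:-→d7:-→d8:-→d9:-→d10:-→d11:-→d12:-→d13:-→d14:-→d15:-→d16:-→d17:-→d18:-→d19:-→d20:H3→d21:-→d22:-→d23:-→d24:H1→d25:-  best=H1
  ? 129.187.25.84  path d0:H1→d1:-→d2:-→d3:-→d4:-→d5:-→d6:-→d7:-→d8:-→d9:-→d10:-→d11:-→d12:-→d13:-→d14:-→d15:-→d16:-→d17:-→d18:-→d19:-→d20:H3→d21:-→d22:-→d23:-→d24:H1→d25:-→d26:-→d27:-→d28:-→d29:-→d30:-→d31:-→d32:H2  best=H2
  ? 170.154.93.125  path d0:H1→d1:-→d2:-→d3:-  best=H1
  ? 129.187.25.22  path d0:H1→d1:-→d2:-→d3:-→d4:-→d5:-→d6:-→d7:-→d8:-→d9:-→d10:-→d11:-→d12:-→d13:-→d14:-→d15:-→d16:-→d17:-→d18:-→d19:-→d20:H3→d21:-→d22:-→d23:-→d24:H1→d25:-  best=H1
  ? 129.187.25.4  path d0:H1→d1:-→d2:-→d3:-→d4:-→d5:-→d6:-→d7:-→d8:-→d9:-→d10:-→d11:-→d12:-→d13:-→d14:-→d15:-→d16:-→d17:-→d18:-→d19:-→d20:H3→d21:-→d22:-→d23:-→d24:H1→d25:-  best=H1
  add 119.159.0.0/16 -> H2 at depth 16
  ? 177.74.192.1  path d0:H1→d1:-→d2:-→d3:-→d4:-→d5:-→d6:-→d7:-→d8:-→d9:-→d10:-→d11:-→d12:-→d13:-→d14:-→d15:-→d16:-→d17:-→d18:-→d19:-→d20:H5  best=H5
  - 0.0.0.0/0 clear@0
  add 68.126.126.96/32 -> H6 at depth 32
  add 119.159.0.160/27 -> H6 at depth 27

== LOOKUPS ==
["H1","H3","H1","H1","H1","H5","H1","H1","H1","H2","H1","H1","H1","H5"]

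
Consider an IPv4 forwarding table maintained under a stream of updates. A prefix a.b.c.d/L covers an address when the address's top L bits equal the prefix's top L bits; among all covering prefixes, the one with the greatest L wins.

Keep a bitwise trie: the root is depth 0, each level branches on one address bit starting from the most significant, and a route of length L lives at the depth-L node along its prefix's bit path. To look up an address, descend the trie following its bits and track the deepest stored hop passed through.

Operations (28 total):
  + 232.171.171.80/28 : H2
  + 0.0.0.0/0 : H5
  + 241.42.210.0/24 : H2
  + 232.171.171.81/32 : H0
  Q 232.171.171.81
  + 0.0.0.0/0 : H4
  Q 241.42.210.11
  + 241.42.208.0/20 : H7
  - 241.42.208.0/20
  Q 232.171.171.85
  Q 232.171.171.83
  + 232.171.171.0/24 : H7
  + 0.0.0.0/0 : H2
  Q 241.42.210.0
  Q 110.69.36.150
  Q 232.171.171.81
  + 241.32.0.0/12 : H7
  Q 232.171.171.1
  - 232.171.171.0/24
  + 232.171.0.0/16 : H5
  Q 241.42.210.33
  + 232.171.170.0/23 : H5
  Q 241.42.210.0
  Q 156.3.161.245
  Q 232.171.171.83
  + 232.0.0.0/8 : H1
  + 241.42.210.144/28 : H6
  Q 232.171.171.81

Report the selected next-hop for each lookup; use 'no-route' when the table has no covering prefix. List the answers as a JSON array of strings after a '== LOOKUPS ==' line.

Apply in order:
  + 232.171.171.80/28 (H2) depth=28
  + 0.0.0.0/0 (H5) depth=0
  + 241.42.210.0/24 (H2) depth=24
  + 232.171.171.81/32 (H0) depth=32
  Q 232.171.171.81: descend 11101000101010111010101101010001 ; hops seen [H5,H2,H0] ; pick H0
  + 0.0.0.0/0 (H4) depth=0
  Q 241.42.210.11: descend 111100010010101011010010 ; hops seen [H4,H2] ; pick H2
  + 241.42.208.0/20 (H7) depth=20
  - 241.42.208.0/20 clear@20
  Q 232.171.171.85: descend 11101000101010111010101101010 ; hops seen [H4,H2] ; pick H2
  Q 232.171.171.83: descend 111010001010101110101011010100 ; hops seen [H4,H2] ; pick H2
  + 232.171.171.0/24 (H7) depth=24
  + 0.0.0.0/0 (H2) depth=0
  Q 241.42.210.0: descend 111100010010101011010010 ; hops seen [H2,H2] ; pick H2
  Q 110.69.36.150: descend ε ; hops seen [H2] ; pick H2
  Q 232.171.171.81: descend 11101000101010111010101101010001 ; hops seen [H2,H7,H2,H0] ; pick H0
  + 241.32.0.0/12 (H7) depth=12
  Q 232.171.171.1: descend 1110100010101011101010110 ; hops seen [H2,H7] ; pick H7
  - 232.171.171.0/24 clear@24
  + 232.171.0.0/16 (H5) depth=16
  Q 241.42.210.33: descend 111100010010101011010010 ; hops seen [H2,H7,H2] ; pick H2
  + 232.171.170.0/23 (H5) depth=23
  Q 241.42.210.0: descend 111100010010101011010010 ; hops seen [H2,H7,H2] ; pick H2
  Q 156.3.161.245: descend 1 ; hops seen [H2] ; pick H2
  Q 232.171.171.83: descend 111010001010101110101011010100 ; hops seen [H2,H5,H5,H2] ; pick H2
  + 232.0.0.0/8 (H1) depth=8
  + 241.42.210.144/28 (H6) depth=28
  Q 232.171.171.81: descend 11101000101010111010101101010001 ; hops seen [H2,H1,H5,H5,H2,H0] ; pick H0

== LOOKUPS ==
["H0","H2","H2","H2","H2","H2","H0","H7","H2","H2","H2","H2","H0"]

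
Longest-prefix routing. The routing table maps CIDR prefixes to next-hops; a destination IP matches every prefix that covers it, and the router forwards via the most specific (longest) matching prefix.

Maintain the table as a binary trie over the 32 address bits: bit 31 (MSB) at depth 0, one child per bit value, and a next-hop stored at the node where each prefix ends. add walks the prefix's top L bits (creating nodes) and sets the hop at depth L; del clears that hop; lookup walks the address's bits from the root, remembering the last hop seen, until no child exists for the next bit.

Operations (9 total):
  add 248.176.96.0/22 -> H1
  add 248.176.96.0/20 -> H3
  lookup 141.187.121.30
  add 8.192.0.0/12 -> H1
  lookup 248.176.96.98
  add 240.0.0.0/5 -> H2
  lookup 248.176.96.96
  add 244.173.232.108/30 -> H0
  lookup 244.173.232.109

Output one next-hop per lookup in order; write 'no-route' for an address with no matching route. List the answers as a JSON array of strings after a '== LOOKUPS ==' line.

Apply in order:
  add 248.176.96.0/22 -> H1 at depth 22
  add 248.176.96.0/20 -> H3 at depth 20
  ? 141.187.121.30  path d0:-→d1:-  best=no-route
  add 8.192.0.0/12 -> H1 at depth 12
  ? 248.176.96.98  path d0:-→d1:-→d2:-→d3:-→d4:-→d5:-→d6:-→d7:-→d8:-→d9:-→d10:-→d11:-→d12:-→d13:-→d14:-→d15:-→d16:-→d17:-→d18:-→d19:-→d20:H3→d21:-→d22:H1  best=H1
  add 240.0.0.0/5 -> H2 at depth 5
  ? 248.176.96.96  path d0:-→d1:-→d2:-→d3:-→d4:-→d5:-→d6:-→d7:-→d8:-→d9:-→d10:-→d11:-→d12:-→d13:-→d14:-→d15:-→d16:-→d17:-→d18:-→d19:-→d20:H3→d21:-→d22:H1  best=H1
  add 244.173.232.108/30 -> H0 at depth 30
  ? 244.173.232.109  path d0:-→d1:-→d2:-→d3:-→d4:-→d5:H2→d6:-→d7:-→d8:-→d9:-→d10:-→d11:-→d12:-→d13:-→d14:-→d15:-→d16:-→d17:-→d18:-→d19:-→d20:-→d21:-→d22:-→d23:-→d24:-→d25:-→d26:-→d27:-→d28:-→d29:-→d30:H0  best=H0

== LOOKUPS ==
["no-route","H1","H1","H0"]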